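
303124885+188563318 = 491688203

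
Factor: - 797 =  - 797^1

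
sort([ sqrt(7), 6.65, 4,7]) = [ sqrt( 7),4, 6.65, 7]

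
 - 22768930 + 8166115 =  - 14602815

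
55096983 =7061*7803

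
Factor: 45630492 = 2^2 * 3^1*3802541^1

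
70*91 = 6370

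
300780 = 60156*5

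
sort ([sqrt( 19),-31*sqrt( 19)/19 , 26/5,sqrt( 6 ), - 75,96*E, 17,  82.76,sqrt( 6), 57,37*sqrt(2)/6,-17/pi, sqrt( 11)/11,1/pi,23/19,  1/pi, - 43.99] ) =[  -  75, - 43.99,-31*sqrt( 19)/19,-17/pi,  sqrt (11)/11,  1/pi,1/pi,23/19, sqrt (6), sqrt ( 6),sqrt( 19), 26/5, 37*sqrt(2)/6,17,  57, 82.76, 96*E ] 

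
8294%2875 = 2544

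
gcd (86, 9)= 1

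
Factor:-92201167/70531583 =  - 19^1* 37^( -1) * 1906259^( - 1 )*4852693^1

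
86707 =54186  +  32521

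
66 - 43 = 23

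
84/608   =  21/152  =  0.14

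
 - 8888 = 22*(-404)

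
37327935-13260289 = 24067646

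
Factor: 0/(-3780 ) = 0^1= 0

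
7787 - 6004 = 1783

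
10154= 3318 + 6836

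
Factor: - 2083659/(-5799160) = 2^(- 3)*3^1*5^(  -  1)*113^( -1)*167^1 *1283^( - 1)*4159^1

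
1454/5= 1454/5 = 290.80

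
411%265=146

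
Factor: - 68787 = -3^2* 7643^1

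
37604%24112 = 13492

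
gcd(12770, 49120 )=10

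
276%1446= 276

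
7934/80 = 3967/40=99.17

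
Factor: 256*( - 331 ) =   -  2^8 *331^1 = - 84736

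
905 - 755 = 150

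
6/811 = 6/811 = 0.01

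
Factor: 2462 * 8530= 2^2*5^1*853^1*1231^1 = 21000860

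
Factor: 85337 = 7^1*73^1*167^1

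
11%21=11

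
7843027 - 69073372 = - 61230345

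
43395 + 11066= 54461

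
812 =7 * 116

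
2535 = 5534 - 2999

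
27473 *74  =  2033002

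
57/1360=57/1360  =  0.04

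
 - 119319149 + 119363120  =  43971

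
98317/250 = 393 + 67/250 = 393.27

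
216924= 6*36154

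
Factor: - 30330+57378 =27048 =2^3*3^1 * 7^2*23^1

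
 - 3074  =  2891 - 5965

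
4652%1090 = 292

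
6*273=1638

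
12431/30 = 12431/30 = 414.37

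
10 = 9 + 1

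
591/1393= 591/1393 = 0.42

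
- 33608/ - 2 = 16804/1=16804.00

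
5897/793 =5897/793 = 7.44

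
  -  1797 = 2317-4114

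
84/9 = 9 + 1/3 =9.33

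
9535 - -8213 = 17748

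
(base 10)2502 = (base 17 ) 8b3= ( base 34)25K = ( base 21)5e3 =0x9c6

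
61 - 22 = 39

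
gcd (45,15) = 15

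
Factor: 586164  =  2^2 * 3^1 * 48847^1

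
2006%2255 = 2006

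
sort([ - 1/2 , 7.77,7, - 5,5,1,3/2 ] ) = [ - 5, - 1/2,1 , 3/2, 5,  7, 7.77]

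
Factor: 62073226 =2^1 *181^1*171473^1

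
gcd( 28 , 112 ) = 28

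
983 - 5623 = -4640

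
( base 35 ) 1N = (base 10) 58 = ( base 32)1q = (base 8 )72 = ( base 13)46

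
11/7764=11/7764 = 0.00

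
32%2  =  0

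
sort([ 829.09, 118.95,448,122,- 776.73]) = [ - 776.73,118.95,122,448,829.09 ] 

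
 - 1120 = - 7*160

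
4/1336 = 1/334 = 0.00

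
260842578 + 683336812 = 944179390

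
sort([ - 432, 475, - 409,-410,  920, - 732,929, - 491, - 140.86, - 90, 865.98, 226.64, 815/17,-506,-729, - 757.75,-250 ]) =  [-757.75,-732, - 729, - 506,-491 , - 432,-410,-409  , - 250, - 140.86,-90, 815/17, 226.64,475, 865.98, 920, 929 ] 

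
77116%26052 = 25012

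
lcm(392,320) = 15680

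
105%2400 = 105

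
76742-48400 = 28342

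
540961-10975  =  529986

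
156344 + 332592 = 488936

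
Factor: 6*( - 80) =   -  480 = - 2^5*3^1 * 5^1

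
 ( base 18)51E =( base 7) 4550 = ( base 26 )2be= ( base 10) 1652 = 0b11001110100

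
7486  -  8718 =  - 1232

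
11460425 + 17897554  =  29357979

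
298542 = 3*99514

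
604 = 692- 88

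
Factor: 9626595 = 3^1*5^1*11^1*41^1*1423^1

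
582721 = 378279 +204442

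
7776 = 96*81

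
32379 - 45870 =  - 13491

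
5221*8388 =43793748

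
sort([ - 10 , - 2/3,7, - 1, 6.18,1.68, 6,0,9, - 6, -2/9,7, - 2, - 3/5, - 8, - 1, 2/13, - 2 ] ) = [ - 10, - 8, - 6,  -  2, - 2,- 1, -1, - 2/3 , - 3/5, - 2/9, 0,2/13,  1.68, 6, 6.18, 7,  7, 9 ] 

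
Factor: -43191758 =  -2^1*3457^1 * 6247^1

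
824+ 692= 1516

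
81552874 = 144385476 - 62832602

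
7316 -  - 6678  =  13994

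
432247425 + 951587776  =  1383835201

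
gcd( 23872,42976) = 32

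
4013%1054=851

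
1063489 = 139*7651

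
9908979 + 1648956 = 11557935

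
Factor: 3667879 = 23^1*159473^1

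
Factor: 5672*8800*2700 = 134766720000 =2^10*3^3* 5^4*11^1*709^1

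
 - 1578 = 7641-9219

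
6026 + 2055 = 8081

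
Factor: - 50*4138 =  - 2^2*5^2*2069^1   =  - 206900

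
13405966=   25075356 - 11669390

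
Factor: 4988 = 2^2*29^1 * 43^1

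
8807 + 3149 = 11956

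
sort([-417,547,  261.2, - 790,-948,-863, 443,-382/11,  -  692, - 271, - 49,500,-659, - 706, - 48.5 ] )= [ - 948, - 863, - 790, - 706, - 692, - 659,-417,  -  271, - 49, - 48.5, - 382/11, 261.2,443,500 , 547]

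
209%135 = 74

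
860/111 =7+ 83/111 =7.75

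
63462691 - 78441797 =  - 14979106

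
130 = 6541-6411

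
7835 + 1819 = 9654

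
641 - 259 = 382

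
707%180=167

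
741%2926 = 741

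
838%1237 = 838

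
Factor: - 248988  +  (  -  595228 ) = -2^3*105527^1 = - 844216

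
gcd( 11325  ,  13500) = 75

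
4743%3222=1521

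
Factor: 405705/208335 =37/19 = 19^( - 1) * 37^1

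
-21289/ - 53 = 401 + 36/53 = 401.68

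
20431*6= 122586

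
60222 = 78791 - 18569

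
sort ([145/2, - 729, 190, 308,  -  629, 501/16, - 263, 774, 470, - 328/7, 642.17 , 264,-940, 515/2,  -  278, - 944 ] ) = [ - 944 ,- 940, - 729, - 629, - 278, - 263, - 328/7, 501/16, 145/2, 190, 515/2, 264,308, 470, 642.17, 774 ] 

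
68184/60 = 1136 + 2/5 = 1136.40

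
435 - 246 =189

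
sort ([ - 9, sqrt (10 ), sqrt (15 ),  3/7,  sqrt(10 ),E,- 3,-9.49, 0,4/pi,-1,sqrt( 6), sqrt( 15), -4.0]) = [ - 9.49,-9,  -  4.0,-3,-1,  0, 3/7, 4/pi , sqrt( 6 ),  E,sqrt(10 ), sqrt(10),sqrt( 15 ),  sqrt( 15 )]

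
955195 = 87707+867488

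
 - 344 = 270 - 614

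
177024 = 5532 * 32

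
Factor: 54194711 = 79^1*686009^1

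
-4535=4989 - 9524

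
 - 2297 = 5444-7741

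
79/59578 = 79/59578 = 0.00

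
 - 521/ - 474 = 521/474 = 1.10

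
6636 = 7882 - 1246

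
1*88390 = 88390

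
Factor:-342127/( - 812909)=359^1*853^(-1) = 359/853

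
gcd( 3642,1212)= 6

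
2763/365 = 2763/365 = 7.57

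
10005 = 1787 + 8218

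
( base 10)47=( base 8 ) 57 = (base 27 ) 1k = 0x2f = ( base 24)1n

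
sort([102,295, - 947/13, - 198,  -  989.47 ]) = [ - 989.47, - 198, - 947/13, 102, 295 ] 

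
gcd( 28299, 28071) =3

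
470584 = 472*997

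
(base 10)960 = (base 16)3c0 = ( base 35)rf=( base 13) 58B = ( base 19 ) 2CA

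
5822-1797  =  4025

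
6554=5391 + 1163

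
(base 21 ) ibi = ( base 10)8187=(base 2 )1111111111011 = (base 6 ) 101523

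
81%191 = 81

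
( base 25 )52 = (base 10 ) 127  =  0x7F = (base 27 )4j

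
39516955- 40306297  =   - 789342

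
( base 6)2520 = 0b1001110000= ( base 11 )518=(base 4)21300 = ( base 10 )624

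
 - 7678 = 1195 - 8873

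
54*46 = 2484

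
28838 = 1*28838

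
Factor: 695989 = 7^1*19^1*5233^1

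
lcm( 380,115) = 8740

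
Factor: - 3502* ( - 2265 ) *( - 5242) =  - 2^2*3^1*5^1*17^1*103^1*151^1*2621^1 = - 41579701260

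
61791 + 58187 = 119978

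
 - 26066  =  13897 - 39963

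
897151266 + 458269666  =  1355420932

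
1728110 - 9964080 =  - 8235970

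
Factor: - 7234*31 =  - 2^1*31^1 * 3617^1=-224254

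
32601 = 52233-19632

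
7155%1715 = 295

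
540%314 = 226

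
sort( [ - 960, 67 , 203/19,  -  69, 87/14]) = [- 960, - 69,87/14, 203/19, 67]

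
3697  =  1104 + 2593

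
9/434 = 9/434= 0.02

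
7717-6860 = 857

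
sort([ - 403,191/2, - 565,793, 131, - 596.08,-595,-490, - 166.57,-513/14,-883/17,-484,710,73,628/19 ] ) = [ - 596.08, - 595,-565,  -  490, - 484, - 403, - 166.57, - 883/17, - 513/14,628/19,73, 191/2,131,710,793] 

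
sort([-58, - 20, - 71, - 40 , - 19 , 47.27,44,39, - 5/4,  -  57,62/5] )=[ - 71, - 58, - 57, - 40, - 20, - 19, - 5/4, 62/5,39, 44, 47.27 ]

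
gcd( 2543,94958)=1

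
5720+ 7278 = 12998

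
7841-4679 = 3162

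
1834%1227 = 607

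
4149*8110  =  33648390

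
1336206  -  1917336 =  - 581130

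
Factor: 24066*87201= 2098579266 = 2^1*3^4*7^1*191^1*9689^1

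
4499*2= 8998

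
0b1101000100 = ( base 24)1ak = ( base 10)836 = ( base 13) 4c4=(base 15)3AB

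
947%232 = 19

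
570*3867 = 2204190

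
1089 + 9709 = 10798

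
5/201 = 5/201=0.02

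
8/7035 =8/7035 = 0.00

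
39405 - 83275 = - 43870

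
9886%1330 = 576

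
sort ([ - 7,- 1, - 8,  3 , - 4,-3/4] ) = [ - 8,-7, - 4, - 1, - 3/4,3 ]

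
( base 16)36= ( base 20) 2e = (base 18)30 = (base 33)1L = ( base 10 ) 54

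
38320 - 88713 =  - 50393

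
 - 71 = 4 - 75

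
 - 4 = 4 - 8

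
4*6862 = 27448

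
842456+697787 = 1540243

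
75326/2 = 37663 = 37663.00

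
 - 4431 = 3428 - 7859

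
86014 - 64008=22006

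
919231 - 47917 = 871314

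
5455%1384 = 1303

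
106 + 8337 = 8443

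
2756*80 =220480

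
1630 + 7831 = 9461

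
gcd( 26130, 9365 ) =5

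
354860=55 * 6452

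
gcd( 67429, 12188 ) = 1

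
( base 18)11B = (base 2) 101100001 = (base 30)bn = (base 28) CH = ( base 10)353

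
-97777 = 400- 98177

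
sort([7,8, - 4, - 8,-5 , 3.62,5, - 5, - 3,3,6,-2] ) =[-8 , - 5,-5,-4,-3, - 2, 3, 3.62 , 5,6,7, 8 ] 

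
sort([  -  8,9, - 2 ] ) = [-8, - 2, 9]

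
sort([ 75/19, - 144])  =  [ - 144,75/19] 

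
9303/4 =9303/4 = 2325.75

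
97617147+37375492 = 134992639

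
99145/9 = 11016 + 1/9 = 11016.11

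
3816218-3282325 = 533893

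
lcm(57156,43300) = 1428900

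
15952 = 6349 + 9603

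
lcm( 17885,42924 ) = 214620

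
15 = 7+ 8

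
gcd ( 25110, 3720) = 930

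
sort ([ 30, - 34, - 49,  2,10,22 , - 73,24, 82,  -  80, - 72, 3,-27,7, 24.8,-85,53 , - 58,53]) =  [ - 85, - 80, - 73, - 72, - 58, - 49, - 34, - 27, 2, 3, 7,10,22, 24, 24.8,30,53,53,82 ]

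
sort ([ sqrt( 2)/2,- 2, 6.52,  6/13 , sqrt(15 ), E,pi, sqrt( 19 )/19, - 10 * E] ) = [ - 10*E,-2,sqrt(19) /19,6/13, sqrt(2)/2,E,pi, sqrt(15 ) , 6.52] 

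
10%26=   10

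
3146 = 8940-5794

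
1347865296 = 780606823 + 567258473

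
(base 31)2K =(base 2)1010010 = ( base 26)34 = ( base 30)2m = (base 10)82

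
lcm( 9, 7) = 63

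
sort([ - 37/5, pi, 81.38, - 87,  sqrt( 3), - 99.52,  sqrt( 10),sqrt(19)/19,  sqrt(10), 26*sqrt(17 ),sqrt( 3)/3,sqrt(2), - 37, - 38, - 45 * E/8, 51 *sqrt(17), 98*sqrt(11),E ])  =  [-99.52,-87,  -  38,-37, - 45*E/8, - 37/5, sqrt(19)/19,  sqrt(3 )/3, sqrt( 2 ),sqrt(3), E,  pi,sqrt ( 10),sqrt (10 ), 81.38, 26 * sqrt(17),51 * sqrt ( 17),  98*sqrt( 11)]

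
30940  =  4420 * 7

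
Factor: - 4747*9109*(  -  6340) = 2^2*5^1 * 47^1*101^1*317^1 * 9109^1 =274144281820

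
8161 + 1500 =9661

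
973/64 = 15+13/64 = 15.20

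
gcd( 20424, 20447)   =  23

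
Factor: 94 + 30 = 124 = 2^2*31^1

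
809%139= 114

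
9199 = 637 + 8562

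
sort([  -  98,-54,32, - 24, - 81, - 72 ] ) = [  -  98, -81, - 72, - 54, - 24,32 ]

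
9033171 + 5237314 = 14270485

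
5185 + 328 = 5513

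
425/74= 5+ 55/74 = 5.74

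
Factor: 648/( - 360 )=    - 9/5 = -3^2*5^( - 1)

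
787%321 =145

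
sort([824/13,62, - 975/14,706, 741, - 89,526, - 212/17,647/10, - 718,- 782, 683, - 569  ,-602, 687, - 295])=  [ - 782, - 718, - 602, - 569, -295, - 89, - 975/14, - 212/17, 62,  824/13,647/10,  526, 683,687, 706,741]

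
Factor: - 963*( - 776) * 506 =378127728 = 2^4*3^2*11^1*23^1 *97^1 * 107^1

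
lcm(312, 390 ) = 1560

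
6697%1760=1417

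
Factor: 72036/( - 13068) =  - 667/121 = - 11^( - 2)*23^1*29^1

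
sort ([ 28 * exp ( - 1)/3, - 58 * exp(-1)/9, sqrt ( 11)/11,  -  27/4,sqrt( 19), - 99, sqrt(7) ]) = [ - 99, - 27/4, - 58 * exp( -1) /9,sqrt( 11 ) /11,sqrt ( 7 ),28 * exp ( - 1)/3, sqrt( 19)]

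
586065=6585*89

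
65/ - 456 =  - 1 + 391/456 = - 0.14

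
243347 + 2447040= 2690387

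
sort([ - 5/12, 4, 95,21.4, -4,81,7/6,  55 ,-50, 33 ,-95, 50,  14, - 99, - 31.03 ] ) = [  -  99, - 95, - 50,  -  31.03, - 4,-5/12, 7/6, 4,14,21.4,33,50,55,81,95]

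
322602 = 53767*6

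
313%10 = 3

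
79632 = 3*26544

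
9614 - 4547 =5067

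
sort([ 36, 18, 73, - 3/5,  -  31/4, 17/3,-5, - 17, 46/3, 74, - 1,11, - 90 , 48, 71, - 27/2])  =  [ - 90, - 17, - 27/2, - 31/4, - 5, - 1,- 3/5, 17/3, 11,46/3,  18, 36,48,71,73, 74]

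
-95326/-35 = 2723  +  3/5 = 2723.60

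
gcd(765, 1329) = 3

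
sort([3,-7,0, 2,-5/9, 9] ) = [-7,  -  5/9,0, 2,3,9]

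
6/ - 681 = - 2/227= - 0.01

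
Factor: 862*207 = 178434  =  2^1*3^2*23^1  *  431^1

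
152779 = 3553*43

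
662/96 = 6 + 43/48 = 6.90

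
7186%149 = 34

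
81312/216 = 3388/9 = 376.44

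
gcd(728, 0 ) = 728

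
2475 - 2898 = -423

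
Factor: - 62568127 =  - 61^1*1025707^1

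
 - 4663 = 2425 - 7088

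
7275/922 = 7275/922= 7.89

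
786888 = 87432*9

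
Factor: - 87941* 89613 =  - 3^3*7^1* 17^1*739^1*3319^1 = - 7880656833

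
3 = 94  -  91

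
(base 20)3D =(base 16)49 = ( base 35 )23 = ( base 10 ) 73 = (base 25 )2N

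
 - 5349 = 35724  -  41073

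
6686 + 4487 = 11173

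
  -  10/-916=5/458= 0.01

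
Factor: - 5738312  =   - 2^3 * 717289^1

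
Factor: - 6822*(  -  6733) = 45932526 = 2^1*3^2*379^1*6733^1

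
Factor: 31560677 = 31560677^1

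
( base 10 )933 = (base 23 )1HD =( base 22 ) 1K9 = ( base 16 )3a5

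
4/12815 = 4/12815 = 0.00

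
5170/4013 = 1 + 1157/4013 = 1.29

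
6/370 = 3/185 = 0.02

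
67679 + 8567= 76246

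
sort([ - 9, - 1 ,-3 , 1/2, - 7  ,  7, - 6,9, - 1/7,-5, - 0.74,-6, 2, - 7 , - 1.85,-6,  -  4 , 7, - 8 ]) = [ - 9 ,  -  8, - 7,  -  7, - 6, - 6, - 6, - 5, - 4,  -  3,  -  1.85, - 1, - 0.74, - 1/7, 1/2,2,7, 7 , 9]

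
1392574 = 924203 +468371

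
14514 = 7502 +7012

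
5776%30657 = 5776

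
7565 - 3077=4488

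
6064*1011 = 6130704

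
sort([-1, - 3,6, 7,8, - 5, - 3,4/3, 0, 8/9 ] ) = [ - 5,-3,-3,-1 , 0,  8/9, 4/3, 6, 7,8]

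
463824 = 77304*6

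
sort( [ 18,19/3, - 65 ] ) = [ - 65,19/3,18] 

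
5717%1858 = 143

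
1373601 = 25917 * 53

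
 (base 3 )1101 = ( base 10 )37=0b100101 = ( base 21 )1g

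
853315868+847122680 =1700438548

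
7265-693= 6572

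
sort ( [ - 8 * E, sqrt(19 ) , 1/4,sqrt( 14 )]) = [  -  8*E, 1/4,sqrt(14), sqrt (19) ]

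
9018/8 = 1127 + 1/4 = 1127.25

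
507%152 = 51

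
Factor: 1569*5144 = 2^3*3^1 *523^1 * 643^1 = 8070936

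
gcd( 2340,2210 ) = 130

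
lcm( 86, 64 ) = 2752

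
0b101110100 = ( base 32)bk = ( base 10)372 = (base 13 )228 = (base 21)HF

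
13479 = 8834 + 4645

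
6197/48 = 129 + 5/48= 129.10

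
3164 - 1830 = 1334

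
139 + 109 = 248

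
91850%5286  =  1988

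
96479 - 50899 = 45580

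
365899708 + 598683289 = 964582997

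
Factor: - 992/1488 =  - 2^1*3^( - 1) = - 2/3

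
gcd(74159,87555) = 1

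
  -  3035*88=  -267080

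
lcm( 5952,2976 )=5952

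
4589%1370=479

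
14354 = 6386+7968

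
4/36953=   4/36953 = 0.00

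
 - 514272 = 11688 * (- 44)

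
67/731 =67/731 = 0.09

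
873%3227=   873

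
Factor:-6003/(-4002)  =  3/2 = 2^( - 1)*3^1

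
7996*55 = 439780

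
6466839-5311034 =1155805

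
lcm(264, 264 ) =264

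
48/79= 48/79= 0.61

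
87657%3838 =3221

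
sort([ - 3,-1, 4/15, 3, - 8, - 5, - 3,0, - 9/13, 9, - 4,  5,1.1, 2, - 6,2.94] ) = [ - 8,  -  6 ,-5,-4, - 3, - 3 , - 1,-9/13, 0 , 4/15,1.1,2, 2.94, 3, 5,9]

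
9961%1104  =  25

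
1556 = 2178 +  - 622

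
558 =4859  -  4301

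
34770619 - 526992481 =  - 492221862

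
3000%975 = 75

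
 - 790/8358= - 395/4179 = - 0.09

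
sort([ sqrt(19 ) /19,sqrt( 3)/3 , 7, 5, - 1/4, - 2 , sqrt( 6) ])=[ -2, - 1/4, sqrt(19 )/19,sqrt( 3)/3, sqrt(6 ),5,7 ]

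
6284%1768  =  980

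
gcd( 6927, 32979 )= 3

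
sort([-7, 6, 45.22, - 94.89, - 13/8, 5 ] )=[-94.89, - 7,-13/8 , 5, 6, 45.22 ] 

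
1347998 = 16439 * 82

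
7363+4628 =11991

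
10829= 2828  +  8001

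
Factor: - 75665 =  - 5^1 * 37^1*409^1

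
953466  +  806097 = 1759563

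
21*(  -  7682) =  - 161322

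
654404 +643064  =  1297468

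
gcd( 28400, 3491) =1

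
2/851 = 2/851  =  0.00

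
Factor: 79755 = 3^1*5^1*13^1*409^1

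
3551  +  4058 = 7609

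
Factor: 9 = 3^2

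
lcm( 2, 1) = 2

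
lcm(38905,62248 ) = 311240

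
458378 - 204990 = 253388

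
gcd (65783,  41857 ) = 1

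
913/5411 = 913/5411 = 0.17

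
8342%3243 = 1856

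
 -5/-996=5/996 = 0.01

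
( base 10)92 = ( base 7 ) 161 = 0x5c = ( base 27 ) 3b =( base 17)57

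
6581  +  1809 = 8390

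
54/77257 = 54/77257= 0.00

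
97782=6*16297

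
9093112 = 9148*994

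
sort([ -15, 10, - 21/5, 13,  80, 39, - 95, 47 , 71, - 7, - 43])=[ - 95, - 43, - 15, - 7,-21/5, 10, 13,39 , 47, 71, 80]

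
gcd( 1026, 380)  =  38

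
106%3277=106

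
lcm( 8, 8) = 8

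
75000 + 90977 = 165977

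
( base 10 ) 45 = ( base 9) 50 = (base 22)21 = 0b101101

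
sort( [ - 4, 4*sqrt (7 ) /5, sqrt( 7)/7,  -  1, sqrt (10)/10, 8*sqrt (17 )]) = [ - 4,- 1,sqrt(10)/10, sqrt(7 ) /7, 4*sqrt( 7 ) /5, 8*sqrt(17 )] 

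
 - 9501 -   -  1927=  - 7574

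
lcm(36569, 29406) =2852382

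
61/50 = 61/50 = 1.22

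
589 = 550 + 39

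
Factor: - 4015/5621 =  - 5^1* 7^(  -  1 ) = - 5/7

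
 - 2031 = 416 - 2447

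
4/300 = 1/75 = 0.01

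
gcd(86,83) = 1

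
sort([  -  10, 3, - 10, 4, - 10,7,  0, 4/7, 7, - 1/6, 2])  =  [ - 10, - 10, - 10 , - 1/6, 0, 4/7,2,3, 4,7,  7]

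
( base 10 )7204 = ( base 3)100212211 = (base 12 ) 4204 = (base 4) 1300210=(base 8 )16044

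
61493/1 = 61493 =61493.00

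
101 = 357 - 256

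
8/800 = 1/100 = 0.01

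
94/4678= 47/2339 = 0.02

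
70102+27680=97782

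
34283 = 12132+22151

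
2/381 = 2/381=0.01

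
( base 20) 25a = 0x38e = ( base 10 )910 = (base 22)1j8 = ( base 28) 14E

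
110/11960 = 11/1196 =0.01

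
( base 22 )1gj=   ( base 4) 31113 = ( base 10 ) 855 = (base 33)PU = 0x357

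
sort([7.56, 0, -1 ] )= [-1,0,7.56] 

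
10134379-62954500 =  - 52820121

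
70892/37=1916 = 1916.00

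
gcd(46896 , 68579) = 1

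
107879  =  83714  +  24165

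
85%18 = 13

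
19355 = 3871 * 5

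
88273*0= 0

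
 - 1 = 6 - 7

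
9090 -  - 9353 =18443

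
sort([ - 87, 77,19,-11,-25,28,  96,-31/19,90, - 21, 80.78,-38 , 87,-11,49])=[-87, - 38, - 25, - 21,-11,-11, - 31/19  ,  19,28,49,77,  80.78,87,90, 96 ]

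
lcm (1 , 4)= 4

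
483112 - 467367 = 15745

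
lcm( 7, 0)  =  0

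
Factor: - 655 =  - 5^1*131^1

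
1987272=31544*63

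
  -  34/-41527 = 34/41527 = 0.00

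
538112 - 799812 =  - 261700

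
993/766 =993/766 = 1.30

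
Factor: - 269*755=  - 203095 = - 5^1*151^1*269^1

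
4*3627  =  14508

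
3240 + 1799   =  5039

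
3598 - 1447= 2151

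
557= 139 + 418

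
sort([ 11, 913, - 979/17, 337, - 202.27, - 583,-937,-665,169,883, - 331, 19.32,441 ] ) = [ - 937,-665, - 583, - 331, - 202.27,-979/17, 11,  19.32,169  ,  337,441 , 883,913 ] 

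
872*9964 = 8688608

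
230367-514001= - 283634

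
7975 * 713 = 5686175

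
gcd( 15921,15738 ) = 183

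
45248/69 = 45248/69= 655.77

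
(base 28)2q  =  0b1010010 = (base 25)37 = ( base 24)3a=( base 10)82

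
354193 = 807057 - 452864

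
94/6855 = 94/6855 = 0.01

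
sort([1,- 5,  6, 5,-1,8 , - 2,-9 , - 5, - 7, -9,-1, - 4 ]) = [ - 9,-9, - 7, - 5, - 5,-4,-2 , -1, - 1,1, 5 , 6, 8 ] 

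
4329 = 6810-2481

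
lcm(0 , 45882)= 0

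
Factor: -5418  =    -  2^1*3^2 * 7^1*43^1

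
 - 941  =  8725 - 9666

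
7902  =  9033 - 1131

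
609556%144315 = 32296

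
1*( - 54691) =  - 54691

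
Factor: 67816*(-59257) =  - 4018572712 = - 2^3*7^2*11^1*173^1*5387^1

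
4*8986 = 35944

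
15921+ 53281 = 69202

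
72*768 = 55296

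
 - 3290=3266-6556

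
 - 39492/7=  - 5642 + 2/7 = - 5641.71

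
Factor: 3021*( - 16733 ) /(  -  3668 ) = 2^(-2) * 3^1 * 7^( - 1) * 19^1 * 29^1*53^1*131^( - 1)* 577^1 = 50550393/3668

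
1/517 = 1/517 = 0.00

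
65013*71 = 4615923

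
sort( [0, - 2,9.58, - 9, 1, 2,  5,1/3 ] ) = [ - 9, - 2,0,1/3 , 1 , 2, 5, 9.58] 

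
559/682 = 559/682 = 0.82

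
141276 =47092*3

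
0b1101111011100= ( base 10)7132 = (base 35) 5SR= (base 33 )6I4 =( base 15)21a7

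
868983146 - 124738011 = 744245135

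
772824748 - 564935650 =207889098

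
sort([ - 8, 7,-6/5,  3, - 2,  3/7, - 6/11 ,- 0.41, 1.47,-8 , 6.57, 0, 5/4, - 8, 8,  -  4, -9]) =[- 9, - 8,-8,  -  8, - 4, - 2,  -  6/5, - 6/11, - 0.41, 0, 3/7, 5/4, 1.47, 3,6.57,7,8 ] 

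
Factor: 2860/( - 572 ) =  - 5= - 5^1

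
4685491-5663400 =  - 977909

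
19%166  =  19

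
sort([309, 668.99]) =[ 309,668.99]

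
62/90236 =31/45118=0.00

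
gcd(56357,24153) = 8051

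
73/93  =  73/93 = 0.78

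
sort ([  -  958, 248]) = [ - 958,248]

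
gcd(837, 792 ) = 9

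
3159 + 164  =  3323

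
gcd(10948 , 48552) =476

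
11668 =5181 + 6487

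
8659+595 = 9254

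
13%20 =13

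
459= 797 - 338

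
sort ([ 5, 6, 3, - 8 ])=[ - 8,  3,5,6 ]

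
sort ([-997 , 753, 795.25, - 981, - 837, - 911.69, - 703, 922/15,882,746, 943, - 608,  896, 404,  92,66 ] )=[-997 , -981, - 911.69, - 837, - 703, - 608,922/15,66,92,404 , 746, 753,795.25,  882,  896,  943 ]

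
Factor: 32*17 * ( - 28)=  - 15232  =  - 2^7 *7^1*17^1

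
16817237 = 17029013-211776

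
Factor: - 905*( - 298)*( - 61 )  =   - 2^1 *5^1*61^1*149^1*181^1=-16451090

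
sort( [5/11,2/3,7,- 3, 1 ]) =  [-3,5/11,  2/3 , 1, 7 ]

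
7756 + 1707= 9463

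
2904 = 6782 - 3878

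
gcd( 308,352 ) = 44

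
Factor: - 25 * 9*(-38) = 8550 = 2^1*3^2*5^2*19^1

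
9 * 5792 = 52128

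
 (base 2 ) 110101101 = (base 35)C9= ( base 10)429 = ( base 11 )360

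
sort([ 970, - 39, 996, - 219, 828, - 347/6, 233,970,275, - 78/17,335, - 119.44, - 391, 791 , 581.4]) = [ - 391, - 219 , - 119.44 ,  -  347/6, - 39, - 78/17, 233, 275,335,  581.4,791,828, 970, 970 , 996] 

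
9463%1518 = 355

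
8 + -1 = 7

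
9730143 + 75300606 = 85030749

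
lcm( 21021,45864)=504504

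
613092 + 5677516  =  6290608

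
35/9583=5/1369 = 0.00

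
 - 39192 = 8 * ( - 4899)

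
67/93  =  67/93 =0.72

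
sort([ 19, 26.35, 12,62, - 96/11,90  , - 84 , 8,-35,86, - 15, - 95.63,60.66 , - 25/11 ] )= [ - 95.63, - 84, - 35, - 15,- 96/11, - 25/11, 8,12,19, 26.35,60.66,62,86 , 90 ] 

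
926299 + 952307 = 1878606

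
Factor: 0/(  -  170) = 0^1 =0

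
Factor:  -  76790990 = - 2^1*5^1 * 7679099^1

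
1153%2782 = 1153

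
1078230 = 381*2830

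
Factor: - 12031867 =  - 12031867^1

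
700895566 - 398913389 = 301982177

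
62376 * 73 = 4553448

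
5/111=5/111 = 0.05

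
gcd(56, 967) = 1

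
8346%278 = 6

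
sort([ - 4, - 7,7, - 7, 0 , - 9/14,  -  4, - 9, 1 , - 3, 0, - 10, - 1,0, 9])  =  [ - 10 , - 9, - 7, - 7 , - 4, - 4, - 3 , - 1, - 9/14, 0, 0, 0,1, 7 , 9 ]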